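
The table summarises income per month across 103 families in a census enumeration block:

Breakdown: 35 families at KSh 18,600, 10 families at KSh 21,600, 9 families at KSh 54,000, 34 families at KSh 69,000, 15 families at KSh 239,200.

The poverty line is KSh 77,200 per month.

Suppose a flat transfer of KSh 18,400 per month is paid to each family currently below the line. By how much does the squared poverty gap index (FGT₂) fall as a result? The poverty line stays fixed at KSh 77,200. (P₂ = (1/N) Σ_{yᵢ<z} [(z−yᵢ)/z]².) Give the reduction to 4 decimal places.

0.1427

Before: below the line — 35×KSh 18,600, 10×KSh 21,600, 9×KSh 54,000, 34×KSh 69,000; squared poverty gap index (FGT₂) = 0.257765.
After the KSh 18,400 transfer: below the line — 35×KSh 37,000, 10×KSh 40,000, 9×KSh 72,400; squared poverty gap index (FGT₂) = 0.115021.
Reduction = 0.257765 − 0.115021 = 0.1427.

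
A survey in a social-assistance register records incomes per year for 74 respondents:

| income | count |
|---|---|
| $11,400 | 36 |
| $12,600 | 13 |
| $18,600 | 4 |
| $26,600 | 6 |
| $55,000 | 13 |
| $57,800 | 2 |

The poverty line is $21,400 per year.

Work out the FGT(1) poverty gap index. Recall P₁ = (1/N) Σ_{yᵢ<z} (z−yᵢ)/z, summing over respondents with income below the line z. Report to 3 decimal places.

Poor units: 36×$11,400, 13×$12,600, 4×$18,600 (q = 53 of N = 74).
Relative gaps: (21400−11400)/21400 = 0.4673 (×36); (21400−12600)/21400 = 0.4112 (×13); (21400−18600)/21400 = 0.1308 (×4).
Sum of shortfalls = 22.691589; P₁ averages over all N: 22.691589 / 74 = 0.307.

0.307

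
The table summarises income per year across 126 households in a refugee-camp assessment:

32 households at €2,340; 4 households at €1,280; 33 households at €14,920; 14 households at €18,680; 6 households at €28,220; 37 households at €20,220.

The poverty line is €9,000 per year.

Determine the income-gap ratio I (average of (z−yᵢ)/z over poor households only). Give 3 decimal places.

Incomes under z: 4×€1,280, 32×€2,340 (q = 36 of N = 126).
Relative gaps: 0.8578 (×4), 0.7400 (×32); sum = 27.111111.
The income-gap ratio divides by q (the poor only): 27.111111 / 36 = 0.753.

0.753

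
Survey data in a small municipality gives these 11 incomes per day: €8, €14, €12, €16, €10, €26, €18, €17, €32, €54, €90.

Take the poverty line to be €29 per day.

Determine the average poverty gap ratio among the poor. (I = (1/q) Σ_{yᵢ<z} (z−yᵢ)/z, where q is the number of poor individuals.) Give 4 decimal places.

0.4784

Below the line: €8, €10, €12, €14, €16, €17, €18, €26 (q = 8 of N = 11).
Shortfall ratios (z−y)/z: 0.7241, 0.6552, 0.5862, 0.5172, 0.4483, 0.4138, 0.3793, 0.1034; sum = 3.827586.
The income-gap ratio divides by q (the poor only): 3.827586 / 8 = 0.4784.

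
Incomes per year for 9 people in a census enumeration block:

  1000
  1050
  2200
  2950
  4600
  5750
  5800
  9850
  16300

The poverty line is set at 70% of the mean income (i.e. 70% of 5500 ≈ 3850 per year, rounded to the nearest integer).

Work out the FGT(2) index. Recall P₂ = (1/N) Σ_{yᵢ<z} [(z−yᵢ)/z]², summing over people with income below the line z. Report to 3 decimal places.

Below z: 1000, 1050, 2200, 2950 (q = 4 of N = 9).
Gap ratios (z−y)/z: (3850−1000)/3850 = 0.7403; (3850−1050)/3850 = 0.7273; (3850−2200)/3850 = 0.4286; (3850−2950)/3850 = 0.2338.
Squared: 0.5480; 0.5289; 0.1837; 0.0546.
Sum = 1.315230; P₂ = 1.315230 / 9 = 0.146.

0.146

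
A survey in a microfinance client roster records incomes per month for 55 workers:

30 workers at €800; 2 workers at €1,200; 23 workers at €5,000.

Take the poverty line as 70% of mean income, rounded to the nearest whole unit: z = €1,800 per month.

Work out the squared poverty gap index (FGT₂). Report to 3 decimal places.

0.172

Below z: 30×€800, 2×€1,200 (q = 32 of N = 55).
Relative gaps: (1800−800)/1800 = 0.5556 (×30); (1800−1200)/1800 = 0.3333 (×2).
Squared: 0.3086 (×30); 0.1111 (×2).
Sum = 9.481481; P₂ = 9.481481 / 55 = 0.172.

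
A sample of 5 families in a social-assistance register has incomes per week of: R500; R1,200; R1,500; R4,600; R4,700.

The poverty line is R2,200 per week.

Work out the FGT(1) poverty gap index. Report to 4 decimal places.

Below the line: R500, R1,200, R1,500 (q = 3 of N = 5).
Gap ratios (z−y)/z: (2200−500)/2200 = 0.7727; (2200−1200)/2200 = 0.4545; (2200−1500)/2200 = 0.3182.
Σ = 1.545455. Dividing by the full population N = 5 gives P₁ = 0.3091.

0.3091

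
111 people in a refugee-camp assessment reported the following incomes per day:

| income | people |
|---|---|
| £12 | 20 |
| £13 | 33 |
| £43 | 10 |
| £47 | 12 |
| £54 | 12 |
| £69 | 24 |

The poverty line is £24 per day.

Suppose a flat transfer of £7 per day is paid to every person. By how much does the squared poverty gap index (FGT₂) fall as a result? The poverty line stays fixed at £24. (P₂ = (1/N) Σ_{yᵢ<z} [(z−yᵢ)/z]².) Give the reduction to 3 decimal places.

0.091

Before: below the line — 20×£12, 33×£13; squared poverty gap index (FGT₂) = 0.10750.
After the £7 transfer: below the line — 20×£19, 33×£20; squared poverty gap index (FGT₂) = 0.01608.
Reduction = 0.10750 − 0.01608 = 0.091.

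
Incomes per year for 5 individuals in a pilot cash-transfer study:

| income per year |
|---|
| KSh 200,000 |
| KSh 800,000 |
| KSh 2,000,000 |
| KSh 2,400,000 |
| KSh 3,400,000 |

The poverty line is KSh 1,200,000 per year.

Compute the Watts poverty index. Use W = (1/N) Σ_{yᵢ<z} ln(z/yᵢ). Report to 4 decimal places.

Poor units: KSh 200,000, KSh 800,000 (q = 2 of N = 5).
Log shortfalls: ln(1200000/200000) = 1.7918; ln(1200000/800000) = 0.4055.
W = 2.197225 / 5 = 0.4394.

0.4394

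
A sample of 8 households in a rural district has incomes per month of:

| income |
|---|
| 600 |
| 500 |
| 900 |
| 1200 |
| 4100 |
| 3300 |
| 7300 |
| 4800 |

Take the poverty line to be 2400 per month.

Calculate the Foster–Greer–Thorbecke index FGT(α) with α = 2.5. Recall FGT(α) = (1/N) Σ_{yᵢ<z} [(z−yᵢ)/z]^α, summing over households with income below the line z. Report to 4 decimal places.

0.1913

Below z: 500, 600, 900, 1200 (q = 4 of N = 8).
Normalized shortfalls: (2400−500)/2400 = 0.7917; (2400−600)/2400 = 0.7500; (2400−900)/2400 = 0.6250; (2400−1200)/2400 = 0.5000.
Raised to α = 2.5: 0.55764; 0.48714; 0.30882; 0.17678.
Sum = 1.530375; FGT(2.5) = 1.530375 / 8 = 0.1913.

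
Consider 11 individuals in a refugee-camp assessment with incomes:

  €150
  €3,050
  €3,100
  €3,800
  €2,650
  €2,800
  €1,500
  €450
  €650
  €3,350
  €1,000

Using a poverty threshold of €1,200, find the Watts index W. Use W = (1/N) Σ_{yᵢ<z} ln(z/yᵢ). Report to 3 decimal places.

Poor units: €150, €450, €650, €1,000 (q = 4 of N = 11).
Log gaps: ln(1200/150) = 2.0794; ln(1200/450) = 0.9808; ln(1200/650) = 0.6131; ln(1200/1000) = 0.1823.
W = 3.855697 / 11 = 0.351.

0.351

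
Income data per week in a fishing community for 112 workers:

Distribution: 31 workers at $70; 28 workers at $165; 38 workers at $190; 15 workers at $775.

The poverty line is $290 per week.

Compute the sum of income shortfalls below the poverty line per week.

$14,120

Below the line: 31×$70, 28×$165, 38×$190 (q = 97 of N = 112).
Individual gaps: 31×(290−70) = 6820; 28×(290−165) = 3500; 38×(290−190) = 3800.
Aggregate gap = $14,120.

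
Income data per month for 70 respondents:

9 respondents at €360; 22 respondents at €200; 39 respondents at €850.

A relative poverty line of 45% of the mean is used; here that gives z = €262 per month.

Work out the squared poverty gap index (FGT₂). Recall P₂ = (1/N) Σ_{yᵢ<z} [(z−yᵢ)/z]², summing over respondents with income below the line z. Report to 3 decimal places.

Incomes under z: 22×€200 (q = 22 of N = 70).
Gap ratios (z−y)/z: (262−200)/262 = 0.2366 (×22).
Squared: 0.0560 (×22).
Sum = 1.231979; P₂ = 1.231979 / 70 = 0.018.

0.018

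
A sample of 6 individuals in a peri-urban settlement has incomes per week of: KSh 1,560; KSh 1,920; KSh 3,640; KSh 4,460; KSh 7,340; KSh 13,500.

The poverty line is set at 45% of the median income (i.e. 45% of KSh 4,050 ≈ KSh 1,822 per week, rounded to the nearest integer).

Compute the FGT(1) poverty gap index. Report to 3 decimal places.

0.024

Below the line: KSh 1,560 (q = 1 of N = 6).
Shortfall ratios: (1822−1560)/1822 = 0.1438.
Sum of shortfalls = 0.143798; P₁ averages over all N: 0.143798 / 6 = 0.024.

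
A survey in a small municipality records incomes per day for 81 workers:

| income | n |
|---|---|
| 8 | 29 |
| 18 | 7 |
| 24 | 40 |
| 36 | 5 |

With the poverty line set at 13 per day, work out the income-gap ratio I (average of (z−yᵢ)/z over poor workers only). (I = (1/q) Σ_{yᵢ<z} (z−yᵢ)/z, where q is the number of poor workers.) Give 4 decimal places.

0.3846

Below the line: 29×8 (q = 29 of N = 81).
Relative gaps: 0.3846 (×29); sum = 11.153846.
The income-gap ratio divides by q (the poor only): 11.153846 / 29 = 0.3846.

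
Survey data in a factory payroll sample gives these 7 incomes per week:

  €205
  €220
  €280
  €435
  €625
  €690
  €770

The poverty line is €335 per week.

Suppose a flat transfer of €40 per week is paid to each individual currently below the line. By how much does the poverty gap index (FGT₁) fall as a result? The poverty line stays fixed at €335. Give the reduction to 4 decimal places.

Before: below the line — €205, €220, €280; poverty gap index (FGT₁) = 0.127932.
After the €40 transfer: below the line — €245, €260, €320; poverty gap index (FGT₁) = 0.076759.
Reduction = 0.127932 − 0.076759 = 0.0512.

0.0512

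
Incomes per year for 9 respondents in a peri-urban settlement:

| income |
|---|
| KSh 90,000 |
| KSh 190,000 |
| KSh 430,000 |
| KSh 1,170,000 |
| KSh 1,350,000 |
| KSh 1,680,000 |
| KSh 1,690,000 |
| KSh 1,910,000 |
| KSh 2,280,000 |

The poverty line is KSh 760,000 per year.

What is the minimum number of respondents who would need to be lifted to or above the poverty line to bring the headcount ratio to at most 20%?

2

Currently q = 3 of N = 9 are below the line (H = 0.333).
A headcount ratio of at most 20% allows at most ⌊0.20 × 9⌋ = 1 poor respondents.
So at least 3 − 1 = 2 must be lifted.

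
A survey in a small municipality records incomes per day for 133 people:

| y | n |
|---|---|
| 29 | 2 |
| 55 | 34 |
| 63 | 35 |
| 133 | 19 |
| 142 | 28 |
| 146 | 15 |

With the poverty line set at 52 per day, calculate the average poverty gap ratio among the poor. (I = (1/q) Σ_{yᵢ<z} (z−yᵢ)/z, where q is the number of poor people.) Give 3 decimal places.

Below the line: 2×29 (q = 2 of N = 133).
Shortfall ratios (z−y)/z: 0.4423 (×2); sum = 0.884615.
The income-gap ratio divides by q (the poor only): 0.884615 / 2 = 0.442.

0.442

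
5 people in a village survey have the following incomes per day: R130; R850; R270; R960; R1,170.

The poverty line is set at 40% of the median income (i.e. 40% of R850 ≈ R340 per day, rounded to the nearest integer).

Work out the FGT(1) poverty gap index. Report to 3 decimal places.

Below z: R130, R270 (q = 2 of N = 5).
Normalized shortfalls: (340−130)/340 = 0.6176; (340−270)/340 = 0.2059.
Σ = 0.823529. Dividing by the full population N = 5 gives P₁ = 0.165.

0.165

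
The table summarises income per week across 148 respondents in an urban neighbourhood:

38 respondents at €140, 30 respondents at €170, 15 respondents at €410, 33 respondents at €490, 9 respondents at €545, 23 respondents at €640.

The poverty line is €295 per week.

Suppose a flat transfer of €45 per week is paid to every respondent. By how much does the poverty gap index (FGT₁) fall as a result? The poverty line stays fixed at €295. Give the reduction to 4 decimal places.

0.0701

Before: below the line — 38×€140, 30×€170; poverty gap index (FGT₁) = 0.220797.
After the €45 transfer: below the line — 38×€185, 30×€215; poverty gap index (FGT₁) = 0.150710.
Reduction = 0.220797 − 0.150710 = 0.0701.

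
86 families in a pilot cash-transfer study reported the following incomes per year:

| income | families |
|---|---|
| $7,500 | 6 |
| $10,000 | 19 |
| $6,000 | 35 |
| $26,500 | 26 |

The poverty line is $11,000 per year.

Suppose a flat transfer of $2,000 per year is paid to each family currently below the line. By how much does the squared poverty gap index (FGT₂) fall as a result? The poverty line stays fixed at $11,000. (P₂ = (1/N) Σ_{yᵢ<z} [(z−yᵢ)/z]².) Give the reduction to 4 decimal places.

0.0614

Before: below the line — 35×$6,000, 6×$7,500, 19×$10,000; squared poverty gap index (FGT₂) = 0.092975.
After the $2,000 transfer: below the line — 35×$8,000, 6×$9,500; squared poverty gap index (FGT₂) = 0.031568.
Reduction = 0.092975 − 0.031568 = 0.0614.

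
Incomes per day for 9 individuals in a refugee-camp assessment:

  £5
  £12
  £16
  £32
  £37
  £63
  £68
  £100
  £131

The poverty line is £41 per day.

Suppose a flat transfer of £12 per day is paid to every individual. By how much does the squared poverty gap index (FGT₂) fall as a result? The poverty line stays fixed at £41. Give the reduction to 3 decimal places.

Before: below the line — £5, £12, £16, £32, £37; squared poverty gap index (FGT₂) = 0.18897.
After the £12 transfer: below the line — £17, £24, £28; squared poverty gap index (FGT₂) = 0.06835.
Reduction = 0.18897 − 0.06835 = 0.121.

0.121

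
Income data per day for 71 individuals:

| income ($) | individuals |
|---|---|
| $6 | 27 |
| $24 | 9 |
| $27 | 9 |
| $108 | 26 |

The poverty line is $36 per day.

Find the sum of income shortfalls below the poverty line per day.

$999

Below the line: 27×$6, 9×$24, 9×$27 (q = 45 of N = 71).
Individual gaps: 27×(36−6) = 810; 9×(36−24) = 108; 9×(36−27) = 81.
Aggregate gap = $999.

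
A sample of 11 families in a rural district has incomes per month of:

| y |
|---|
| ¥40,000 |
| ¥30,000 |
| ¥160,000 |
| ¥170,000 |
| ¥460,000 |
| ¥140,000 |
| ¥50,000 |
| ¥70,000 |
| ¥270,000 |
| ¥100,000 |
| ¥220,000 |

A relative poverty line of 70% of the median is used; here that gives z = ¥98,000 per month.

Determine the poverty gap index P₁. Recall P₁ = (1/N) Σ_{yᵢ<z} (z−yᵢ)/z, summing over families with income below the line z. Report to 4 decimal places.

Incomes under z: ¥30,000, ¥40,000, ¥50,000, ¥70,000 (q = 4 of N = 11).
Normalized shortfalls: (98000−30000)/98000 = 0.6939; (98000−40000)/98000 = 0.5918; (98000−50000)/98000 = 0.4898; (98000−70000)/98000 = 0.2857.
Sum of shortfalls = 2.061224; P₁ averages over all N: 2.061224 / 11 = 0.1874.

0.1874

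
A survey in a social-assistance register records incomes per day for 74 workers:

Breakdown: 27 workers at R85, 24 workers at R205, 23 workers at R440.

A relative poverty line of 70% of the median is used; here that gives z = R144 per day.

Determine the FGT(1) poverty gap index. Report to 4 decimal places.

Below z: 27×R85 (q = 27 of N = 74).
Shortfall ratios: (144−85)/144 = 0.4097 (×27).
Sum of shortfalls = 11.062500; P₁ averages over all N: 11.062500 / 74 = 0.1495.

0.1495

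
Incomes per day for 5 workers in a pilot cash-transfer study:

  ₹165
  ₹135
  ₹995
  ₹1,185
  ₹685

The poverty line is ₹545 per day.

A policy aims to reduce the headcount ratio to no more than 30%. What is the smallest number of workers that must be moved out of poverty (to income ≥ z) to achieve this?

1

Currently q = 2 of N = 5 are below the line (H = 0.400).
A headcount ratio of at most 30% allows at most ⌊0.30 × 5⌋ = 1 poor workers.
So at least 2 − 1 = 1 must be lifted.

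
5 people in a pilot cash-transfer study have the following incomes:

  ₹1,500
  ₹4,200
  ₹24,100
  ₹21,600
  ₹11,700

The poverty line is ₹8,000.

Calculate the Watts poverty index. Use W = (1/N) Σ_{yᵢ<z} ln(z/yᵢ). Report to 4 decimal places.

0.4637

Poor units: ₹1,500, ₹4,200 (q = 2 of N = 5).
Log gaps: ln(8000/1500) = 1.6740; ln(8000/4200) = 0.6444.
W = 2.318333 / 5 = 0.4637.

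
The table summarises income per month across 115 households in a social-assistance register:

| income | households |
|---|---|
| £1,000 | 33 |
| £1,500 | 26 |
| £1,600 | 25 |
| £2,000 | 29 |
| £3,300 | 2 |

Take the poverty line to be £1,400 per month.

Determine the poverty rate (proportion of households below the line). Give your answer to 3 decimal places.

0.287

33 of the 115 households have income below £1,400.
H = 33/115 = 0.287.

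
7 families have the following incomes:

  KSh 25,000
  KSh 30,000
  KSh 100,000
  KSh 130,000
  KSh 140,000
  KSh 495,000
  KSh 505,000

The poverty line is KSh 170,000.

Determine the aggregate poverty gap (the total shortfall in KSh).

Below z: KSh 25,000, KSh 30,000, KSh 100,000, KSh 130,000, KSh 140,000 (q = 5 of N = 7).
Individual gaps: 170000−25000 = 145000; 170000−30000 = 140000; 170000−100000 = 70000; 170000−130000 = 40000; 170000−140000 = 30000.
Aggregate gap = KSh 425,000.

KSh 425,000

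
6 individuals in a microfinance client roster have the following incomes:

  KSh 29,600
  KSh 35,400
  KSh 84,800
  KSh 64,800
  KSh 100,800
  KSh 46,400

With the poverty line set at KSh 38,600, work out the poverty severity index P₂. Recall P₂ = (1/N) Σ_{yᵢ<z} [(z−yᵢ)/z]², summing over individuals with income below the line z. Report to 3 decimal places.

0.010

Below the line: KSh 29,600, KSh 35,400 (q = 2 of N = 6).
Gap ratios (z−y)/z: (38600−29600)/38600 = 0.2332; (38600−35400)/38600 = 0.0829.
Squared: 0.0544; 0.0069.
Sum = 0.061237; P₂ = 0.061237 / 6 = 0.010.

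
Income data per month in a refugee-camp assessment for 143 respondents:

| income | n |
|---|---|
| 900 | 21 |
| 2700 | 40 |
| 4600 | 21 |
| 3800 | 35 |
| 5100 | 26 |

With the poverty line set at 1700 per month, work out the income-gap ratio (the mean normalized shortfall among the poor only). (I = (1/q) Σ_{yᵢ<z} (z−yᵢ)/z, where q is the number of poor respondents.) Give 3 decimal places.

Below z: 21×900 (q = 21 of N = 143).
Relative gaps: 0.4706 (×21); sum = 9.882353.
I averages over the q = 21 poor units only: 9.882353 / 21 = 0.471.

0.471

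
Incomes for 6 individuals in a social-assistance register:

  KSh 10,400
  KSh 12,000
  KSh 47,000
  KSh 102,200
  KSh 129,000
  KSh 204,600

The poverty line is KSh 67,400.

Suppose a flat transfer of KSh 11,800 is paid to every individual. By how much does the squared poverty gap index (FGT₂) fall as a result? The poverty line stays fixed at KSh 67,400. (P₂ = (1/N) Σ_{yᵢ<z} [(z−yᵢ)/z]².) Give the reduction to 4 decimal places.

0.0997

Before: below the line — KSh 10,400, KSh 12,000, KSh 47,000; squared poverty gap index (FGT₂) = 0.247072.
After the KSh 11,800 transfer: below the line — KSh 22,200, KSh 23,800, KSh 58,800; squared poverty gap index (FGT₂) = 0.147413.
Reduction = 0.247072 − 0.147413 = 0.0997.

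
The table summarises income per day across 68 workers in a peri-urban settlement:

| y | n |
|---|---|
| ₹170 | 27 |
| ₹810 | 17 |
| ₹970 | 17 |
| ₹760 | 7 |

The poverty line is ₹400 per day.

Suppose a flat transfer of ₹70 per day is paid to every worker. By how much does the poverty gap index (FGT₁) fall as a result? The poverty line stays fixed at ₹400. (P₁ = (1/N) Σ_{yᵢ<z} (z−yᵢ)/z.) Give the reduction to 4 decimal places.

Before: below the line — 27×₹170; poverty gap index (FGT₁) = 0.228309.
After the ₹70 transfer: below the line — 27×₹240; poverty gap index (FGT₁) = 0.158824.
Reduction = 0.228309 − 0.158824 = 0.0695.

0.0695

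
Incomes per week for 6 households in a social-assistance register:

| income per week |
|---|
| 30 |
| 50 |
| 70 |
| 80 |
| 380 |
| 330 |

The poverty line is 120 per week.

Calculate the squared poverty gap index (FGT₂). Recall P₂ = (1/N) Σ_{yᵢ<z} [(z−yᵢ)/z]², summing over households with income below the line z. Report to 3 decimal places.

Below the line: 30, 50, 70, 80 (q = 4 of N = 6).
Relative gaps: (120−30)/120 = 0.7500; (120−50)/120 = 0.5833; (120−70)/120 = 0.4167; (120−80)/120 = 0.3333.
Squared: 0.5625; 0.3403; 0.1736; 0.1111.
Sum = 1.187500; P₂ = 1.187500 / 6 = 0.198.

0.198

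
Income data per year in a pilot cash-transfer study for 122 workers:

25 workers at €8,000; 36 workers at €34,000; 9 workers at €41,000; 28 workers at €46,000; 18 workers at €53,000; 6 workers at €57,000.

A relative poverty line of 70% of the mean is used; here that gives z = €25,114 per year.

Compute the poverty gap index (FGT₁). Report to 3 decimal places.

0.140

Below the line: 25×€8,000 (q = 25 of N = 122).
Relative gaps: (25114−8000)/25114 = 0.6815 (×25).
Sum of shortfalls = 17.036314; P₁ averages over all N: 17.036314 / 122 = 0.140.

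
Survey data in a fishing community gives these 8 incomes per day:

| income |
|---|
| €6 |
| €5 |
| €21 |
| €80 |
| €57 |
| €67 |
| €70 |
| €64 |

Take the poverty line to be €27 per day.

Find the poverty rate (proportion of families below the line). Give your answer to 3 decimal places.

0.375

3 of the 8 families have income below €27.
H = 3/8 = 0.375.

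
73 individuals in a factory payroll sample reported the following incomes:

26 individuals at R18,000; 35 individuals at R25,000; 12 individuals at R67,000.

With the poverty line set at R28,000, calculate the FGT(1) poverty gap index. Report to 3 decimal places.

Below z: 26×R18,000, 35×R25,000 (q = 61 of N = 73).
Shortfall ratios: (28000−18000)/28000 = 0.3571 (×26); (28000−25000)/28000 = 0.1071 (×35).
Σ = 13.035714. Dividing by the full population N = 73 gives P₁ = 0.179.

0.179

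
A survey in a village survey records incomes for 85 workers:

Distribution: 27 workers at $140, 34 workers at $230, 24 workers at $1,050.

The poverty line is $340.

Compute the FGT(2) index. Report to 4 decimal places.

0.1518

Below the line: 27×$140, 34×$230 (q = 61 of N = 85).
Gap ratios (z−y)/z: (340−140)/340 = 0.5882 (×27); (340−230)/340 = 0.3235 (×34).
Squared: 0.3460 (×27); 0.1047 (×34).
Sum = 12.901384; P₂ = 12.901384 / 85 = 0.1518.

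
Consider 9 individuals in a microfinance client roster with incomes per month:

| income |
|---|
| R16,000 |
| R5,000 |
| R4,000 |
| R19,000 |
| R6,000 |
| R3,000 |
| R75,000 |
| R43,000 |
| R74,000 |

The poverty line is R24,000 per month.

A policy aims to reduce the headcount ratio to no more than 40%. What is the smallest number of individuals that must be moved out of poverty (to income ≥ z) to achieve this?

Currently q = 6 of N = 9 are below the line (H = 0.667).
A headcount ratio of at most 40% allows at most ⌊0.40 × 9⌋ = 3 poor individuals.
So at least 6 − 3 = 3 must be lifted.

3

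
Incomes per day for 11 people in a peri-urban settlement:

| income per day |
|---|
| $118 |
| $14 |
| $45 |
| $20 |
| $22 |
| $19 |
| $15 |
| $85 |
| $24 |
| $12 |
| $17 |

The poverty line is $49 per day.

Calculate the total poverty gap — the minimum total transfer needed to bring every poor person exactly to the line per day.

Below z: $12, $14, $15, $17, $19, $20, $22, $24, $45 (q = 9 of N = 11).
Individual gaps: 49−12 = 37; 49−14 = 35; 49−15 = 34; 49−17 = 32; 49−19 = 30; 49−20 = 29; 49−22 = 27; 49−24 = 25; 49−45 = 4.
Aggregate gap = $253.

$253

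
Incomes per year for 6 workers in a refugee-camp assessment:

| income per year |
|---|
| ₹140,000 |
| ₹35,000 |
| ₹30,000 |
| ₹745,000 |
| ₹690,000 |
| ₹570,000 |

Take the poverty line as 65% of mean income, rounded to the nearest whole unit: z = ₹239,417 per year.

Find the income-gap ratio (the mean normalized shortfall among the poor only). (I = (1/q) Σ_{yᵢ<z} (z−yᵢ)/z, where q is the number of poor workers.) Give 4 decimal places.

Below z: ₹30,000, ₹35,000, ₹140,000 (q = 3 of N = 6).
Shortfall ratios (z−y)/z: 0.8747, 0.8538, 0.4152; sum = 2.143753.
I averages over the q = 3 poor units only: 2.143753 / 3 = 0.7146.

0.7146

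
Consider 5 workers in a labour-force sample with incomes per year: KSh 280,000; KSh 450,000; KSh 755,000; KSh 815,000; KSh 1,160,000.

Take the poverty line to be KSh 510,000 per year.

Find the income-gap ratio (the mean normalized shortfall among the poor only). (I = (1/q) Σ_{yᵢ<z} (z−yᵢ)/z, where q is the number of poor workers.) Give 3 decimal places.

0.284

Below z: KSh 280,000, KSh 450,000 (q = 2 of N = 5).
Shortfall ratios (z−y)/z: 0.4510, 0.1176; sum = 0.568627.
The income-gap ratio divides by q (the poor only): 0.568627 / 2 = 0.284.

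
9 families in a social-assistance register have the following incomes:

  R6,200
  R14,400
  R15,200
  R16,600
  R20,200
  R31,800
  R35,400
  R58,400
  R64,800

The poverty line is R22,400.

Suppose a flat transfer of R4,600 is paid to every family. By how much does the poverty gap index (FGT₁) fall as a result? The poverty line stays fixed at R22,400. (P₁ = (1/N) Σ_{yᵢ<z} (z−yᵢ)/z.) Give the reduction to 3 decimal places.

Before: below the line — R6,200, R14,400, R15,200, R16,600, R20,200; poverty gap index (FGT₁) = 0.19544.
After the R4,600 transfer: below the line — R10,800, R19,000, R19,800, R21,200; poverty gap index (FGT₁) = 0.09325.
Reduction = 0.19544 − 0.09325 = 0.102.

0.102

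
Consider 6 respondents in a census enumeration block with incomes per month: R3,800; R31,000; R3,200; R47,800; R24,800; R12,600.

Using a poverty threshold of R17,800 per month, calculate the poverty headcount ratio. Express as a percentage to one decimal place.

3 of the 6 respondents have income below R17,800.
H = 3/6 = 50.0%.

50.0%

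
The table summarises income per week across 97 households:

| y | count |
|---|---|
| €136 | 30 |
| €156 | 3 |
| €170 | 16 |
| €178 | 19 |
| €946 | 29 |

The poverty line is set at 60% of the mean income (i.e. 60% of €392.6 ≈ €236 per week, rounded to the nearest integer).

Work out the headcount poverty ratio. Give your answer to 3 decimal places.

68 of the 97 households have income below €236.
H = 68/97 = 0.701.

0.701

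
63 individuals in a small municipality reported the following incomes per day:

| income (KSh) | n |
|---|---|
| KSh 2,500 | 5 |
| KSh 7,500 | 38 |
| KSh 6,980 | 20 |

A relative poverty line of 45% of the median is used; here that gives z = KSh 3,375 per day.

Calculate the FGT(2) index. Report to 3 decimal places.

0.005

Incomes under z: 5×KSh 2,500 (q = 5 of N = 63).
Normalized shortfalls: (3375−2500)/3375 = 0.2593 (×5).
Squared: 0.0672 (×5).
Sum = 0.336077; P₂ = 0.336077 / 63 = 0.005.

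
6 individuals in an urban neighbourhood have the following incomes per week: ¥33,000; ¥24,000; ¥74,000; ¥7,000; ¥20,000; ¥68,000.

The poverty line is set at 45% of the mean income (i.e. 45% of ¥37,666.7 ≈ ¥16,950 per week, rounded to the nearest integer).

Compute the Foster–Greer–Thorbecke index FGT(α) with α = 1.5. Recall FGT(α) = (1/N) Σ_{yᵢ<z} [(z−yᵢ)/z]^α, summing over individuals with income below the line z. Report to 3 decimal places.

Poor units: ¥7,000 (q = 1 of N = 6).
Relative gaps: (16950−7000)/16950 = 0.5870.
Raised to α = 1.5: 0.44976.
Sum = 0.449759; FGT(1.5) = 0.449759 / 6 = 0.075.

0.075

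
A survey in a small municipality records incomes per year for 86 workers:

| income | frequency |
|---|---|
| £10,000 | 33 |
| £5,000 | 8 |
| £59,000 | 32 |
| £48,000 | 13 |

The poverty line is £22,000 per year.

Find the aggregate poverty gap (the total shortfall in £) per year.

Below z: 8×£5,000, 33×£10,000 (q = 41 of N = 86).
Individual gaps: 8×(22000−5000) = 136000; 33×(22000−10000) = 396000.
Aggregate gap = £532,000.

£532,000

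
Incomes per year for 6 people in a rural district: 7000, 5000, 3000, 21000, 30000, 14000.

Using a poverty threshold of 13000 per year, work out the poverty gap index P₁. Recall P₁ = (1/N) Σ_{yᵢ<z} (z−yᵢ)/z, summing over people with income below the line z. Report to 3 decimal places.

0.308

Incomes under z: 3000, 5000, 7000 (q = 3 of N = 6).
Relative gaps: (13000−3000)/13000 = 0.7692; (13000−5000)/13000 = 0.6154; (13000−7000)/13000 = 0.4615.
Σ = 1.846154. Dividing by the full population N = 6 gives P₁ = 0.308.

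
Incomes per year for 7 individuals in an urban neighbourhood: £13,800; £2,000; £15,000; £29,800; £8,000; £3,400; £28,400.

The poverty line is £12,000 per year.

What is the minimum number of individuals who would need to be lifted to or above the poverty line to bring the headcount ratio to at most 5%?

3

Currently q = 3 of N = 7 are below the line (H = 0.429).
A headcount ratio of at most 5% allows at most ⌊0.05 × 7⌋ = 0 poor individuals.
So at least 3 − 0 = 3 must be lifted.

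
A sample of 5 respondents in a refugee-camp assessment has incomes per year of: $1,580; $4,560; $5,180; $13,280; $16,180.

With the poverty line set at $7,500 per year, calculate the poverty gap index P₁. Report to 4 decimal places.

Below the line: $1,580, $4,560, $5,180 (q = 3 of N = 5).
Shortfall ratios: (7500−1580)/7500 = 0.7893; (7500−4560)/7500 = 0.3920; (7500−5180)/7500 = 0.3093.
Sum of shortfalls = 1.490667; P₁ averages over all N: 1.490667 / 5 = 0.2981.

0.2981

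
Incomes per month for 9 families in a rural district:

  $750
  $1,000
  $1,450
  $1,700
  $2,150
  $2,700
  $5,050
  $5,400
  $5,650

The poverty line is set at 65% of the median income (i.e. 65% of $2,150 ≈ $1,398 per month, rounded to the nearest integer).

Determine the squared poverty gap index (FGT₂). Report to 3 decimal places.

0.033

Poor units: $750, $1,000 (q = 2 of N = 9).
Gap ratios (z−y)/z: (1398−750)/1398 = 0.4635; (1398−1000)/1398 = 0.2847.
Squared: 0.2149; 0.0810.
Sum = 0.295900; P₂ = 0.295900 / 9 = 0.033.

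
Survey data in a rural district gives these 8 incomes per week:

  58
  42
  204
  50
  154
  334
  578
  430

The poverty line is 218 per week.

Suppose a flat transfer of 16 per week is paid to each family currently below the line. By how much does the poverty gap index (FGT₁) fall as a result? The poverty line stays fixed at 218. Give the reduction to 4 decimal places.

Before: below the line — 42, 50, 58, 154, 204; poverty gap index (FGT₁) = 0.333716.
After the 16 transfer: below the line — 58, 66, 74, 170; poverty gap index (FGT₁) = 0.288991.
Reduction = 0.333716 − 0.288991 = 0.0447.

0.0447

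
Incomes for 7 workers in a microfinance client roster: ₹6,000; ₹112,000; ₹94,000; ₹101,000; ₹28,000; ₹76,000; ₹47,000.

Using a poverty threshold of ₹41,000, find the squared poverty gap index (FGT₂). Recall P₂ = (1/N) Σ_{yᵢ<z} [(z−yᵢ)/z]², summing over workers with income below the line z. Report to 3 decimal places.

Incomes under z: ₹6,000, ₹28,000 (q = 2 of N = 7).
Normalized shortfalls: (41000−6000)/41000 = 0.8537; (41000−28000)/41000 = 0.3171.
Squared: 0.7287; 0.1005.
Sum = 0.829268; P₂ = 0.829268 / 7 = 0.118.

0.118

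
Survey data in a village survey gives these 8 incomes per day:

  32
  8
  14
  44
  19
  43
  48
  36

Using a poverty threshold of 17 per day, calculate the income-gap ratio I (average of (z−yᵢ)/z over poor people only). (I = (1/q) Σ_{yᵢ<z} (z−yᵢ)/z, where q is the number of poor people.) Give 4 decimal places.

0.3529

Below z: 8, 14 (q = 2 of N = 8).
Relative gaps: 0.5294, 0.1765; sum = 0.705882.
The income-gap ratio divides by q (the poor only): 0.705882 / 2 = 0.3529.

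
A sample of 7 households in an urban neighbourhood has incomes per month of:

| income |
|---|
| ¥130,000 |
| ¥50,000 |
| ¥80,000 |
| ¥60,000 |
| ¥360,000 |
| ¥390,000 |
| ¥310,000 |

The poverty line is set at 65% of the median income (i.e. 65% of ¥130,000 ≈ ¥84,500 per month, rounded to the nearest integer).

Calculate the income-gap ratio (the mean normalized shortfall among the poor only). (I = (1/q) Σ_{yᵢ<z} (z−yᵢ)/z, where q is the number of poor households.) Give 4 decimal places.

0.2505

Poor units: ¥50,000, ¥60,000, ¥80,000 (q = 3 of N = 7).
Shortfall ratios (z−y)/z: 0.4083, 0.2899, 0.0533; sum = 0.751479.
I averages over the q = 3 poor units only: 0.751479 / 3 = 0.2505.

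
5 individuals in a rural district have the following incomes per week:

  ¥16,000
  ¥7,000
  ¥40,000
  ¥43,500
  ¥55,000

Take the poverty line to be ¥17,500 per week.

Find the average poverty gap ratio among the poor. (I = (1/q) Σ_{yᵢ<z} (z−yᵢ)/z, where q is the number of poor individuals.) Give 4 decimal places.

0.3429

Poor units: ¥7,000, ¥16,000 (q = 2 of N = 5).
Relative gaps: 0.6000, 0.0857; sum = 0.685714.
The income-gap ratio divides by q (the poor only): 0.685714 / 2 = 0.3429.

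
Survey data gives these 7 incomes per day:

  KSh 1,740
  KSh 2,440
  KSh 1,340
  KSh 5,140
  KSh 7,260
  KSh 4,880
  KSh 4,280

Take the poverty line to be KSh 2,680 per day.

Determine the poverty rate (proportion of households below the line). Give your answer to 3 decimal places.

3 of the 7 households have income below KSh 2,680.
H = 3/7 = 0.429.

0.429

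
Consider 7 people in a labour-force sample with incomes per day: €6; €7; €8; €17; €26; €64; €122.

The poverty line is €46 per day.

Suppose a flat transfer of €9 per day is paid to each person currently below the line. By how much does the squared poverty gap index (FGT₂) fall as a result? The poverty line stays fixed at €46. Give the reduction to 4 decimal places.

0.1744

Before: below the line — €6, €7, €8, €17, €26; squared poverty gap index (FGT₂) = 0.391979.
After the €9 transfer: below the line — €15, €16, €17, €26, €35; squared poverty gap index (FGT₂) = 0.217594.
Reduction = 0.391979 − 0.217594 = 0.1744.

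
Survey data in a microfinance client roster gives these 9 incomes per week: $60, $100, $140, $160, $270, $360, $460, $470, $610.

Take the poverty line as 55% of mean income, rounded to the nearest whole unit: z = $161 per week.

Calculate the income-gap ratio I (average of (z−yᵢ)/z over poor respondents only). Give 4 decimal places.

Below the line: $60, $100, $140, $160 (q = 4 of N = 9).
Shortfall ratios (z−y)/z: 0.6273, 0.3789, 0.1304, 0.0062; sum = 1.142857.
The income-gap ratio divides by q (the poor only): 1.142857 / 4 = 0.2857.

0.2857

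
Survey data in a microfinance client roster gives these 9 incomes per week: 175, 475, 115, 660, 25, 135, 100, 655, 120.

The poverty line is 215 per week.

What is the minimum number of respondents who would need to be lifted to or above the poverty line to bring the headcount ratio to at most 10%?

6 of the 9 respondents are poor, so H = 6/9 = 0.667.
A headcount ratio of at most 10% allows at most ⌊0.10 × 9⌋ = 0 poor respondents.
So at least 6 − 0 = 6 must be lifted.

6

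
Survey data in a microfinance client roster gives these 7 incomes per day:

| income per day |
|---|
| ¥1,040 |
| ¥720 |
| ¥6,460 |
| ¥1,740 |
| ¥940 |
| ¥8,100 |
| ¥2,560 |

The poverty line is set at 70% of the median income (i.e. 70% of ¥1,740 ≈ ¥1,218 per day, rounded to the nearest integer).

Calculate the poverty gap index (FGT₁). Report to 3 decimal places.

0.112

Poor units: ¥720, ¥940, ¥1,040 (q = 3 of N = 7).
Normalized shortfalls: (1218−720)/1218 = 0.4089; (1218−940)/1218 = 0.2282; (1218−1040)/1218 = 0.1461.
Sum of shortfalls = 0.783251; P₁ averages over all N: 0.783251 / 7 = 0.112.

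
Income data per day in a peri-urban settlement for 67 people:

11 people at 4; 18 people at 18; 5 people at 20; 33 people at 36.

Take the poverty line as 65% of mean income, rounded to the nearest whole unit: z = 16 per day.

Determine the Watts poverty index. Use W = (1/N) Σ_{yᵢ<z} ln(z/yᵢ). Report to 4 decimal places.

0.2276

Below the line: 11×4 (q = 11 of N = 67).
ln(z/y) terms: ln(16/4) = 1.3863 (×11).
W = 15.249238 / 67 = 0.2276.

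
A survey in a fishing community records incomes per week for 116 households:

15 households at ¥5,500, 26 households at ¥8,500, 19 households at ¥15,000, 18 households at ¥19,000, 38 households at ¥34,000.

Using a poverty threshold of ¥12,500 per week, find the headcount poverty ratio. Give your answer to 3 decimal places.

41 of the 116 households have income below ¥12,500.
H = 41/116 = 0.353.

0.353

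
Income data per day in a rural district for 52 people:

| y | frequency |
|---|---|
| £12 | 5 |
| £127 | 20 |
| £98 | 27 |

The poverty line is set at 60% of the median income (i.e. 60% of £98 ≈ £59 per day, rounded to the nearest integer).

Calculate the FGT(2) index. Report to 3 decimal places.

Below z: 5×£12 (q = 5 of N = 52).
Normalized shortfalls: (59−12)/59 = 0.7966 (×5).
Squared: 0.6346 (×5).
Sum = 3.172939; P₂ = 3.172939 / 52 = 0.061.

0.061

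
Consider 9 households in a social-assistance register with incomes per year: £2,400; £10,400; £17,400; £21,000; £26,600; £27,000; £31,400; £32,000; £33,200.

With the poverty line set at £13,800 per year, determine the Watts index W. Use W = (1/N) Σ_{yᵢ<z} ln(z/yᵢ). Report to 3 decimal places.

0.226

Below the line: £2,400, £10,400 (q = 2 of N = 9).
ln(z/y) terms: ln(13800/2400) = 1.7492; ln(13800/10400) = 0.2829.
W = 2.032063 / 9 = 0.226.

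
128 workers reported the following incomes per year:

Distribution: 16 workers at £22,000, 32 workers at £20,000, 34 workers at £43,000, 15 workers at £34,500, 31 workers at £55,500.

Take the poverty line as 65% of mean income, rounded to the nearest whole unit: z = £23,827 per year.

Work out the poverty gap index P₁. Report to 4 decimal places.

0.0497

Poor units: 32×£20,000, 16×£22,000 (q = 48 of N = 128).
Gap ratios (z−y)/z: (23827−20000)/23827 = 0.1606 (×32); (23827−22000)/23827 = 0.0767 (×16).
Sum of shortfalls = 6.366559; P₁ averages over all N: 6.366559 / 128 = 0.0497.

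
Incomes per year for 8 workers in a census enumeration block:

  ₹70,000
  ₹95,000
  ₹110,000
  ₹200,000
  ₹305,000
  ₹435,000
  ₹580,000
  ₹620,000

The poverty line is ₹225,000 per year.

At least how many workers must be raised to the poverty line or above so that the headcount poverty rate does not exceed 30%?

4 of the 8 workers are poor, so H = 4/8 = 0.500.
A headcount ratio of at most 30% allows at most ⌊0.30 × 8⌋ = 2 poor workers.
So at least 4 − 2 = 2 must be lifted.

2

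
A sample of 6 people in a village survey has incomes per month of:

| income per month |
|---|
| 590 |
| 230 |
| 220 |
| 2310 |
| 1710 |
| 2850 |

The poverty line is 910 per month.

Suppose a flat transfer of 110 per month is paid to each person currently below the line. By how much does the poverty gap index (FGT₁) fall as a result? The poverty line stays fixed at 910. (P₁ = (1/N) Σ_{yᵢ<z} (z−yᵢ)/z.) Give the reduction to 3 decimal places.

Before: below the line — 220, 230, 590; poverty gap index (FGT₁) = 0.30952.
After the 110 transfer: below the line — 330, 340, 700; poverty gap index (FGT₁) = 0.24908.
Reduction = 0.30952 − 0.24908 = 0.060.

0.060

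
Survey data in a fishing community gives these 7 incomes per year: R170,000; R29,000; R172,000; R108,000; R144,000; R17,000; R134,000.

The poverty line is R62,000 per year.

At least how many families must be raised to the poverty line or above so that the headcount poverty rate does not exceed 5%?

2

2 of the 7 families are poor, so H = 2/7 = 0.286.
A headcount ratio of at most 5% allows at most ⌊0.05 × 7⌋ = 0 poor families.
So at least 2 − 0 = 2 must be lifted.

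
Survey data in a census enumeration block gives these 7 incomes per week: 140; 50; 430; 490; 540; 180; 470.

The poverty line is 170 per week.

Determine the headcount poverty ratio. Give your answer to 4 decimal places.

2 of the 7 people have income below 170.
H = 2/7 = 0.2857.

0.2857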